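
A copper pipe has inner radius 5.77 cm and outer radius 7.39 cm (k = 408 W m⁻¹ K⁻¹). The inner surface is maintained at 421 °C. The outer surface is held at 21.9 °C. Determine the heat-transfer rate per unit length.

Q' = 2πk·ΔT/ln(r₂/r₁) = 2π × 408 × 399.1 / ln(0.0739/0.0577) = 4.13×10^6 W/m

Q' = 4.13×10^6 W/m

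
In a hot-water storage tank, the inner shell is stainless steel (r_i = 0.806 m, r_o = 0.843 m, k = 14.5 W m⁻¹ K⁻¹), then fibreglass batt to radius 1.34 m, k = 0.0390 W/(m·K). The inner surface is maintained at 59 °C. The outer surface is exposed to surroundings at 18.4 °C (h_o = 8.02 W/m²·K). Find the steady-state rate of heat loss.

Q = 44.9 W

Series thermal resistances, inner to outer:
  R_stainless steel = (1/0.806 − 1/0.843)/(4πk) = 0.05446/(4π·14.5) = 2.989×10^-4 K/W
  R_fibreglass batt = (1/0.843 − 1/1.34)/(4πk) = 0.4400/(4π·0.0390) = 0.8977 K/W
  R_conv,out = 1/(4πr²h) = 1/(4π·1.34²·8.02) = 0.005526 K/W
ΣR = 2.989×10^-4 + 0.8977 + 0.005526 = 0.9035 K/W
Q = ΔT/ΣR = (59 °C − 18.4 °C)/0.9035 = 44.9 W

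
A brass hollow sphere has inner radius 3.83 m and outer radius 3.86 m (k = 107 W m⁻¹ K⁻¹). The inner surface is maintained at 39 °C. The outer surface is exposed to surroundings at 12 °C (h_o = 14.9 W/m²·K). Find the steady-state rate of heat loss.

Q = 75000 W

Treat each layer as a resistance in series:
  R_brass = (1/3.83 − 1/3.86)/(4πk) = 0.002029/(4π·107) = 1.509×10^-6 K/W
  R_conv,out = 1/(4πr²h) = 1/(4π·3.86²·14.9) = 3.585×10^-4 K/W
ΣR = 1.509×10^-6 + 3.585×10^-4 = 3.600×10^-4 K/W
Q = ΔT/ΣR = (39 °C − 12 °C)/3.600×10^-4 = 75000 W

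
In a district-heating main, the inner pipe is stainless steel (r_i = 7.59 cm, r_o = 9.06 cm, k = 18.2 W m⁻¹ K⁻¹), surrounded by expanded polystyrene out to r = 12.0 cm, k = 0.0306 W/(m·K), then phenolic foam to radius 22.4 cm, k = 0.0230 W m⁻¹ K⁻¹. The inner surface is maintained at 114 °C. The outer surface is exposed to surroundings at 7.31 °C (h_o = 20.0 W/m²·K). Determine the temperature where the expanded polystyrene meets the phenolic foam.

Treat each layer as a resistance in series:
  R'_stainless steel = ln(0.0906/0.0759)/(2πk) = 0.1770/(2π·18.2) = 0.001548 m·K/W
  R'_expanded polystyrene = ln(0.120/0.0906)/(2πk) = 0.2810/(2π·0.0306) = 1.462 m·K/W
  R'_phenolic foam = ln(0.224/0.120)/(2πk) = 0.6242/(2π·0.0230) = 4.319 m·K/W
  R'_conv,out = 1/(2πr h) = 1/(2π·0.224·20.0) = 0.03553 m·K/W
ΣR = 0.001548 + 1.462 + 4.319 + 0.03553 = 5.818 m·K/W
Q' = ΔT/ΣR = (114 °C − 7.31 °C)/5.818 = 18.34 W/m
From the inner boundary to the expanded polystyrene/phenolic foam interface, ΣR_partial = 1.464 m·K/W.
T_interface = T_in − Q'·ΣR_partial = 114 °C − (18.34)(1.464) = 87.2 °C

T = 87.2 °C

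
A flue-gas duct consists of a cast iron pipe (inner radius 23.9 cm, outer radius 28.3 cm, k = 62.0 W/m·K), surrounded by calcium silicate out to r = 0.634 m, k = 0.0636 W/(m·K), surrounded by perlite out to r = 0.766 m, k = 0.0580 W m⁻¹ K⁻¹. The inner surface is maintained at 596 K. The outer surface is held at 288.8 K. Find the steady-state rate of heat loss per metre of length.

Q' = 121 W/m

Treat each layer as a resistance in series:
  R'_cast iron = ln(0.283/0.239)/(2πk) = 0.1690/(2π·62.0) = 4.338×10^-4 m·K/W
  R'_calcium silicate = ln(0.634/0.283)/(2πk) = 0.8066/(2π·0.0636) = 2.018 m·K/W
  R'_perlite = ln(0.766/0.634)/(2πk) = 0.1891/(2π·0.0580) = 0.5190 m·K/W
ΣR = 4.338×10^-4 + 2.018 + 0.5190 = 2.537 m·K/W
Q' = ΔT/ΣR = (596 K − 288.8 K)/2.537 = 121 W/m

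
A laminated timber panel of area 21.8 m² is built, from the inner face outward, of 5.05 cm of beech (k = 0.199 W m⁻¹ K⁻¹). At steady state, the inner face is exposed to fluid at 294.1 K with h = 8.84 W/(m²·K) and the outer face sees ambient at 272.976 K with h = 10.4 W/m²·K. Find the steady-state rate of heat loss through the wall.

Resistance network (inner→outer):
  R_conv,in = 1/(hA) = 1/(8.84·21.8) = 0.005189 K/W
  R_beech = L/(kA) = 0.0505/(0.199·21.8) = 0.01164 K/W
  R_conv,out = 1/(hA) = 1/(10.4·21.8) = 0.004411 K/W
ΣR = 0.005189 + 0.01164 + 0.004411 = 0.02124 K/W
Q = ΔT/ΣR = (294.1 K − 272.976 K)/0.02124 = 995 W

Q = 995 W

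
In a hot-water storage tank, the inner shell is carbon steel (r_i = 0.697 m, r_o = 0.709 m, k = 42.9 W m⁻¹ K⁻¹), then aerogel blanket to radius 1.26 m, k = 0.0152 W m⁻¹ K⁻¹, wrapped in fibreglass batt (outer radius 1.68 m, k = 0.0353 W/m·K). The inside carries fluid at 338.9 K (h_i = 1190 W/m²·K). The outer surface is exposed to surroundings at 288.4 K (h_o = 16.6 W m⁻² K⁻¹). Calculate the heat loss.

Q = 13.7 W

Series thermal resistances, inner to outer:
  R_conv,in = 1/(4πr²h) = 1/(4π·0.697²·1190) = 1.377×10^-4 K/W
  R_carbon steel = (1/0.697 − 1/0.709)/(4πk) = 0.02428/(4π·42.9) = 4.504×10^-5 K/W
  R_aerogel blanket = (1/0.709 − 1/1.26)/(4πk) = 0.6168/(4π·0.0152) = 3.229 K/W
  R_fibreglass batt = (1/1.26 − 1/1.68)/(4πk) = 0.1984/(4π·0.0353) = 0.4473 K/W
  R_conv,out = 1/(4πr²h) = 1/(4π·1.68²·16.6) = 0.001698 K/W
ΣR = 1.377×10^-4 + 4.504×10^-5 + 3.229 + 0.4473 + 0.001698 = 3.678 K/W
Q = ΔT/ΣR = (338.9 K − 288.4 K)/3.678 = 13.7 W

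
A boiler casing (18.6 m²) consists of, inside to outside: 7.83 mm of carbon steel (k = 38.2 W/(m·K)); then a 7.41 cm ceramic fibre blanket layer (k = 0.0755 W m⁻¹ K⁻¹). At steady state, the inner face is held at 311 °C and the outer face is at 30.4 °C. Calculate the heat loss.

Series thermal resistances, inner to outer:
  R_carbon steel = L/(kA) = 0.00783/(38.2·18.6) = 1.102×10^-5 K/W
  R_ceramic fibre blanket = L/(kA) = 0.0741/(0.0755·18.6) = 0.05277 K/W
ΣR = 1.102×10^-5 + 0.05277 = 0.05278 K/W
Q = ΔT/ΣR = (311 °C − 30.4 °C)/0.05278 = 5320 W

Q = 5.32 kW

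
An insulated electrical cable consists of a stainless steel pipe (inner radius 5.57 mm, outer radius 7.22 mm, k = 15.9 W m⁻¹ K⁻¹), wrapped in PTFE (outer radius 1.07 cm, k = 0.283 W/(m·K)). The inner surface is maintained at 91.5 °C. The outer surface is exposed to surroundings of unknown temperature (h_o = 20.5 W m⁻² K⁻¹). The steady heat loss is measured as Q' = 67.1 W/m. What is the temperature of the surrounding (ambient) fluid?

Sum the resistances:
  R'_stainless steel = ln(0.00722/0.00557)/(2πk) = 0.2595/(2π·15.9) = 0.002597 m·K/W
  R'_PTFE = ln(0.0107/0.00722)/(2πk) = 0.3934/(2π·0.283) = 0.2212 m·K/W
  R'_conv,out = 1/(2πr h) = 1/(2π·0.0107·20.5) = 0.7256 m·K/W
ΣR = 0.9494 m·K/W
ΔT = Q'·ΣR = 67.1 × 0.9494 = 63.70 K
Heat flows outward, so T_out = T_in − ΔT = 91.5 − 63.70 = 27.8 °C

T_out = 27.8 °C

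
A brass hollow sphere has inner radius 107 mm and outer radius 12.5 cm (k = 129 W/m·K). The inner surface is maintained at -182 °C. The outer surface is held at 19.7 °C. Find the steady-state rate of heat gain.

Q = 4πk·ΔT/(1/r₁ − 1/r₂) = 4π × 129 × 201.7 / (1/0.107 − 1/0.125) = 2.43×10^5 W

Q = 2.43×10^5 W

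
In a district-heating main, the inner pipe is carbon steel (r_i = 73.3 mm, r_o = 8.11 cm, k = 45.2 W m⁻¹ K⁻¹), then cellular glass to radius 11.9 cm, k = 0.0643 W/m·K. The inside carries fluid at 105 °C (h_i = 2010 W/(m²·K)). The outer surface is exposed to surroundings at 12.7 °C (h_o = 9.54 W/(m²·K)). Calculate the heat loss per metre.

Series thermal resistances, inner to outer:
  R'_conv,in = 1/(2πr h) = 1/(2π·0.0733·2010) = 0.001080 m·K/W
  R'_carbon steel = ln(0.0811/0.0733)/(2πk) = 0.1011/(2π·45.2) = 3.561×10^-4 m·K/W
  R'_cellular glass = ln(0.119/0.0811)/(2πk) = 0.3834/(2π·0.0643) = 0.9491 m·K/W
  R'_conv,out = 1/(2πr h) = 1/(2π·0.119·9.54) = 0.1402 m·K/W
ΣR = 0.001080 + 3.561×10^-4 + 0.9491 + 0.1402 = 1.091 m·K/W
Q' = ΔT/ΣR = (105 °C − 12.7 °C)/1.091 = 84.6 W/m

Q' = 84.6 W/m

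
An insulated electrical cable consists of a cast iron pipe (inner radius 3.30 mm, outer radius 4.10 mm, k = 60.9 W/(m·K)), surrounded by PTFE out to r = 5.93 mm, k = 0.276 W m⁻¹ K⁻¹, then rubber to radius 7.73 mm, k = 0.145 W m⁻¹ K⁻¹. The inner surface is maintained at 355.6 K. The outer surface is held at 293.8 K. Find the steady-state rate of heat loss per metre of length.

Series thermal resistances, inner to outer:
  R'_cast iron = ln(0.00410/0.00330)/(2πk) = 0.2171/(2π·60.9) = 5.673×10^-4 m·K/W
  R'_PTFE = ln(0.00593/0.00410)/(2πk) = 0.3690/(2π·0.276) = 0.2128 m·K/W
  R'_rubber = ln(0.00773/0.00593)/(2πk) = 0.2651/(2π·0.145) = 0.2910 m·K/W
ΣR = 5.673×10^-4 + 0.2128 + 0.2910 = 0.5044 m·K/W
Q' = ΔT/ΣR = (355.6 K − 293.8 K)/0.5044 = 123 W/m

Q' = 123 W/m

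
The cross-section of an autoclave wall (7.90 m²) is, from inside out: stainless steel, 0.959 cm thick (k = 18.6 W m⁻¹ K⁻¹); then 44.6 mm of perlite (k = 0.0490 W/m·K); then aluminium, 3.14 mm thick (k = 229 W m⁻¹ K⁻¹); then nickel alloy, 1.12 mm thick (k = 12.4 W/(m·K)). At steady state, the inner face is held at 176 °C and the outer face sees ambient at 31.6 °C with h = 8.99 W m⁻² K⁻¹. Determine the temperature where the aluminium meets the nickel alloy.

T = 47.3 °C

Series thermal resistances, inner to outer:
  R_stainless steel = L/(kA) = 0.00959/(18.6·7.90) = 6.526×10^-5 K/W
  R_perlite = L/(kA) = 0.0446/(0.0490·7.90) = 0.1152 K/W
  R_aluminium = L/(kA) = 0.00314/(229·7.90) = 1.736×10^-6 K/W
  R_nickel alloy = L/(kA) = 0.00112/(12.4·7.90) = 1.143×10^-5 K/W
  R_conv,out = 1/(hA) = 1/(8.99·7.90) = 0.01408 K/W
ΣR = 6.526×10^-5 + 0.1152 + 1.736×10^-6 + 1.143×10^-5 + 0.01408 = 0.1294 K/W
Q = ΔT/ΣR = (176 °C − 31.6 °C)/0.1294 = 1116 W
From the inner boundary to the aluminium/nickel alloy interface, ΣR_partial = 0.1153 K/W.
T_interface = T_in − Q·ΣR_partial = 176 °C − (1116)(0.1153) = 47.3 °C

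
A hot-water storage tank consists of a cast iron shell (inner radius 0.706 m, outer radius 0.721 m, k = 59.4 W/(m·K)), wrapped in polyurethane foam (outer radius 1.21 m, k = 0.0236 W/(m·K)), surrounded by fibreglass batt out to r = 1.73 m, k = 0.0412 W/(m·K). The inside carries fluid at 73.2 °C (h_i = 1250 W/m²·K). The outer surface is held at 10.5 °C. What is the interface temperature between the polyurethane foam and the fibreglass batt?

T = 23.2 °C

Treat each layer as a resistance in series:
  R_conv,in = 1/(4πr²h) = 1/(4π·0.706²·1250) = 1.277×10^-4 K/W
  R_cast iron = (1/0.706 − 1/0.721)/(4πk) = 0.02947/(4π·59.4) = 3.948×10^-5 K/W
  R_polyurethane foam = (1/0.721 − 1/1.21)/(4πk) = 0.5605/(4π·0.0236) = 1.890 K/W
  R_fibreglass batt = (1/1.21 − 1/1.73)/(4πk) = 0.2484/(4π·0.0412) = 0.4798 K/W
ΣR = 1.277×10^-4 + 3.948×10^-5 + 1.890 + 0.4798 = 2.370 K/W
Q = ΔT/ΣR = (73.2 °C − 10.5 °C)/2.370 = 26.46 W
From the inner boundary to the polyurethane foam/fibreglass batt interface, ΣR_partial = 1.890 K/W.
T_interface = T_in − Q·ΣR_partial = 73.2 °C − (26.46)(1.890) = 23.2 °C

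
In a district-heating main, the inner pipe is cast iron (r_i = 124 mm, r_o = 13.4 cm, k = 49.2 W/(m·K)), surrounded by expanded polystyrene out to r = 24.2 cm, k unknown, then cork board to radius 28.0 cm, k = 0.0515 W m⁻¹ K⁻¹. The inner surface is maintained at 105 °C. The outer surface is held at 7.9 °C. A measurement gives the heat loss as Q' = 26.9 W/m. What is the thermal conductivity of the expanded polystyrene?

ΣR = ΔT/Q' = |105 − 7.9|/26.9 = 3.610 m·K/W
Known resistances:
  R'_cast iron = ln(0.134/0.124)/(2πk) = 0.07756/(2π·49.2) = 2.509×10^-4 m·K/W
  R'_cork board = ln(0.280/0.242)/(2πk) = 0.1459/(2π·0.0515) = 0.4507 m·K/W
R_expanded polystyrene = ΣR − ΣR_known = 3.610 − 0.4510 = 3.159 m·K/W
ln(r₂/r₁)/(2πk) = 3.159 ⇒ k = 0.5911/(2π·3.159) = 0.0298 W/m·K

k = 0.0298 W/m·K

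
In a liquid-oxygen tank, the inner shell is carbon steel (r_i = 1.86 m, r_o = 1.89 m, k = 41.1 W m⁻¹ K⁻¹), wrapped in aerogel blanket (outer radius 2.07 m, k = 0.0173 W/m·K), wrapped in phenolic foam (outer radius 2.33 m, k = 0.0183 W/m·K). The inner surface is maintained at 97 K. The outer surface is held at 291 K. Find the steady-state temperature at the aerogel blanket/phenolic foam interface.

T = 189.0 K

Series thermal resistances, inner to outer:
  R_carbon steel = (1/1.86 − 1/1.89)/(4πk) = 0.008534/(4π·41.1) = 1.652×10^-5 K/W
  R_aerogel blanket = (1/1.89 − 1/2.07)/(4πk) = 0.04601/(4π·0.0173) = 0.2116 K/W
  R_phenolic foam = (1/2.07 − 1/2.33)/(4πk) = 0.05391/(4π·0.0183) = 0.2344 K/W
ΣR = 1.652×10^-5 + 0.2116 + 0.2344 = 0.4460 K/W
Q = ΔT/ΣR = (97 K − 291 K)/0.4460 = -435.0 W
From the inner boundary to the aerogel blanket/phenolic foam interface, ΣR_partial = 0.2116 K/W.
T_interface = T_in − Q·ΣR_partial = 97 K − (-435.0)(0.2116) = 189.0 K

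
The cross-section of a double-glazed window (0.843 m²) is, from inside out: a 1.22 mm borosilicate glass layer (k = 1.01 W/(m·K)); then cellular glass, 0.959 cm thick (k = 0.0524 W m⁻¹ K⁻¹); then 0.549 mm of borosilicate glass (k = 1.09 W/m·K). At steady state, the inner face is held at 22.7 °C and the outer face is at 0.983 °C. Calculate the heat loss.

Series thermal resistances, inner to outer:
  R_borosilicate glass = L/(kA) = 0.00122/(1.01·0.843) = 0.001433 K/W
  R_cellular glass = L/(kA) = 0.00959/(0.0524·0.843) = 0.2171 K/W
  R_borosilicate glass = L/(kA) = 5.49×10^-4/(1.09·0.843) = 5.975×10^-4 K/W
ΣR = 0.001433 + 0.2171 + 5.975×10^-4 = 0.2191 K/W
Q = ΔT/ΣR = (22.7 °C − 0.983 °C)/0.2191 = 99.1 W

Q = 99.1 W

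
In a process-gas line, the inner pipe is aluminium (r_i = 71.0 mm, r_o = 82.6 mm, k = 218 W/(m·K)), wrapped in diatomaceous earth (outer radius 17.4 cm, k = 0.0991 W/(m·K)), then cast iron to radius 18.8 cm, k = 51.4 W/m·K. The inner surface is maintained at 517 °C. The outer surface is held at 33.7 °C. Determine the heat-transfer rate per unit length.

Resistance network (inner→outer):
  R'_aluminium = ln(0.0826/0.0710)/(2πk) = 0.1513/(2π·218) = 1.105×10^-4 m·K/W
  R'_diatomaceous earth = ln(0.174/0.0826)/(2πk) = 0.7450/(2π·0.0991) = 1.197 m·K/W
  R'_cast iron = ln(0.188/0.174)/(2πk) = 0.07739/(2π·51.4) = 2.396×10^-4 m·K/W
ΣR = 1.105×10^-4 + 1.197 + 2.396×10^-4 = 1.197 m·K/W
Q' = ΔT/ΣR = (517 °C − 33.7 °C)/1.197 = 404 W/m

Q' = 404 W/m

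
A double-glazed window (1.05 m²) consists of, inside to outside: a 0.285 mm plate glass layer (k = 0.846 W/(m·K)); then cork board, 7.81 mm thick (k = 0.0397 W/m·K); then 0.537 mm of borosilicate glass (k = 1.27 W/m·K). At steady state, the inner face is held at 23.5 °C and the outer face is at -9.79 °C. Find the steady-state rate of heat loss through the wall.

Treat each layer as a resistance in series:
  R_plate glass = L/(kA) = 2.85×10^-4/(0.846·1.05) = 3.208×10^-4 K/W
  R_cork board = L/(kA) = 0.00781/(0.0397·1.05) = 0.1874 K/W
  R_borosilicate glass = L/(kA) = 5.37×10^-4/(1.27·1.05) = 4.027×10^-4 K/W
ΣR = 3.208×10^-4 + 0.1874 + 4.027×10^-4 = 0.1881 K/W
Q = ΔT/ΣR = (23.5 °C − -9.79 °C)/0.1881 = 177 W

Q = 177 W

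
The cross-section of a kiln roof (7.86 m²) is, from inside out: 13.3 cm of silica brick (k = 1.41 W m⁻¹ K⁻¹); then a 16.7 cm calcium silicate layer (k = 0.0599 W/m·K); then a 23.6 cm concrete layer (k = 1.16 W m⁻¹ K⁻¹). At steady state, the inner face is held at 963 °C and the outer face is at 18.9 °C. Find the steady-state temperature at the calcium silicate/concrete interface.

T = 81.1 °C

Series thermal resistances, inner to outer:
  R_silica brick = L/(kA) = 0.133/(1.41·7.86) = 0.01200 K/W
  R_calcium silicate = L/(kA) = 0.167/(0.0599·7.86) = 0.3547 K/W
  R_concrete = L/(kA) = 0.236/(1.16·7.86) = 0.02588 K/W
ΣR = 0.01200 + 0.3547 + 0.02588 = 0.3926 K/W
Q = ΔT/ΣR = (963 °C − 18.9 °C)/0.3926 = 2405 W
From the inner boundary to the calcium silicate/concrete interface, ΣR_partial = 0.3667 K/W.
T_interface = T_in − Q·ΣR_partial = 963 °C − (2405)(0.3667) = 81.1 °C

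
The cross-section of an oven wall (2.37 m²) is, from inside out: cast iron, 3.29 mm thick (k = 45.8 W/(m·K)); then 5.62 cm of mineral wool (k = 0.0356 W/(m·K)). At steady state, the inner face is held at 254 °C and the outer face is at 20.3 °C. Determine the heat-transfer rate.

Q = 351 W

Treat each layer as a resistance in series:
  R_cast iron = L/(kA) = 0.00329/(45.8·2.37) = 3.031×10^-5 K/W
  R_mineral wool = L/(kA) = 0.0562/(0.0356·2.37) = 0.6661 K/W
ΣR = 3.031×10^-5 + 0.6661 = 0.6661 K/W
Q = ΔT/ΣR = (254 °C − 20.3 °C)/0.6661 = 351 W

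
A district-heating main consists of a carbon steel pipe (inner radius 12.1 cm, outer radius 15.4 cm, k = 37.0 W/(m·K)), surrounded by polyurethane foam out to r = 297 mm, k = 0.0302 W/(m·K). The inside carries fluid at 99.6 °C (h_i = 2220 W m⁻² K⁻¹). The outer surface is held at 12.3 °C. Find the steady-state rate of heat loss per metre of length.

Q' = 25.2 W/m

Series thermal resistances, inner to outer:
  R'_conv,in = 1/(2πr h) = 1/(2π·0.121·2220) = 5.925×10^-4 m·K/W
  R'_carbon steel = ln(0.154/0.121)/(2πk) = 0.2412/(2π·37.0) = 0.001037 m·K/W
  R'_polyurethane foam = ln(0.297/0.154)/(2πk) = 0.6568/(2π·0.0302) = 3.461 m·K/W
ΣR = 5.925×10^-4 + 0.001037 + 3.461 = 3.463 m·K/W
Q' = ΔT/ΣR = (99.6 °C − 12.3 °C)/3.463 = 25.2 W/m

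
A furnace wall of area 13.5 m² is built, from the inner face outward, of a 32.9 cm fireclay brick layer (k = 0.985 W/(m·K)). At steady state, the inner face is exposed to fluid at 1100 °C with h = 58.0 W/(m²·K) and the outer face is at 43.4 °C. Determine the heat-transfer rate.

Treat each layer as a resistance in series:
  R_conv,in = 1/(hA) = 1/(58.0·13.5) = 0.001277 K/W
  R_fireclay brick = L/(kA) = 0.329/(0.985·13.5) = 0.02474 K/W
ΣR = 0.001277 + 0.02474 = 0.02602 K/W
Q = ΔT/ΣR = (1100 °C − 43.4 °C)/0.02602 = 40600 W

Q = 40600 W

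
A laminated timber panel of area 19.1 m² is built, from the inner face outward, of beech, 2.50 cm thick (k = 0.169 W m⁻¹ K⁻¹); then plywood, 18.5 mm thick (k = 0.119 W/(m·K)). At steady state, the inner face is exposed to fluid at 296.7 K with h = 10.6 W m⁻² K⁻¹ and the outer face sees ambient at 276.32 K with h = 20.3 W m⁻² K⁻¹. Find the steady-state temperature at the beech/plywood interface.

T = 285.7 K

Resistance network (inner→outer):
  R_conv,in = 1/(hA) = 1/(10.6·19.1) = 0.004939 K/W
  R_beech = L/(kA) = 0.0250/(0.169·19.1) = 0.007745 K/W
  R_plywood = L/(kA) = 0.0185/(0.119·19.1) = 0.008139 K/W
  R_conv,out = 1/(hA) = 1/(20.3·19.1) = 0.002579 K/W
ΣR = 0.004939 + 0.007745 + 0.008139 + 0.002579 = 0.02340 K/W
Q = ΔT/ΣR = (296.7 K − 276.32 K)/0.02340 = 870.9 W
From the inner boundary to the beech/plywood interface, ΣR_partial = 0.01268 K/W.
T_interface = T_in − Q·ΣR_partial = 296.7 K − (870.9)(0.01268) = 285.7 K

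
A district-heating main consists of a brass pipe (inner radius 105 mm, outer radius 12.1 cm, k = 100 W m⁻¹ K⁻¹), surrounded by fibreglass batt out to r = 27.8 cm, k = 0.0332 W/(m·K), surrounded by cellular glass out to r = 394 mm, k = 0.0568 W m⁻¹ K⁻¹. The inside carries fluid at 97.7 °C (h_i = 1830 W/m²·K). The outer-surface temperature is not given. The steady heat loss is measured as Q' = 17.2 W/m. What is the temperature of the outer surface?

Series resistances:
  R'_conv,in = 1/(2πr h) = 1/(2π·0.105·1830) = 8.283×10^-4 m·K/W
  R'_brass = ln(0.121/0.105)/(2πk) = 0.1418/(2π·100) = 2.257×10^-4 m·K/W
  R'_fibreglass batt = ln(0.278/0.121)/(2πk) = 0.8318/(2π·0.0332) = 3.988 m·K/W
  R'_cellular glass = ln(0.394/0.278)/(2πk) = 0.3487/(2π·0.0568) = 0.9771 m·K/W
ΣR = 4.966 m·K/W
ΔT = Q'·ΣR = 17.2 × 4.966 = 85.42 K
Heat flows outward, so T_out = T_in − ΔT = 97.7 − 85.42 = 12.3 °C

T_out = 12.3 °C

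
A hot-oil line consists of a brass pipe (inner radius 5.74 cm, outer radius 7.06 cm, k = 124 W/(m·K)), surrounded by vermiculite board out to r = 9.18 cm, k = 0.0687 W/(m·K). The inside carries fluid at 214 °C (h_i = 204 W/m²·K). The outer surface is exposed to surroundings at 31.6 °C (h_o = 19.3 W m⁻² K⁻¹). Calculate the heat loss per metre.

Treat each layer as a resistance in series:
  R'_conv,in = 1/(2πr h) = 1/(2π·0.0574·204) = 0.01359 m·K/W
  R'_brass = ln(0.0706/0.0574)/(2πk) = 0.2070/(2π·124) = 2.657×10^-4 m·K/W
  R'_vermiculite board = ln(0.0918/0.0706)/(2πk) = 0.2626/(2π·0.0687) = 0.6083 m·K/W
  R'_conv,out = 1/(2πr h) = 1/(2π·0.0918·19.3) = 0.08983 m·K/W
ΣR = 0.01359 + 2.657×10^-4 + 0.6083 + 0.08983 = 0.7120 m·K/W
Q' = ΔT/ΣR = (214 °C − 31.6 °C)/0.7120 = 256 W/m

Q' = 256 W/m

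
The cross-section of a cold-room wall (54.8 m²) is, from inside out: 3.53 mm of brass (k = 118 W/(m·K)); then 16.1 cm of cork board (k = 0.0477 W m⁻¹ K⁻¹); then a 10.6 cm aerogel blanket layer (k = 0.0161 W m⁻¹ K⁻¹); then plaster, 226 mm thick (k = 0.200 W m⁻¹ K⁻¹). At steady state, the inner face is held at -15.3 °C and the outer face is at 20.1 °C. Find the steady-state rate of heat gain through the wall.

Q = 175 W

Treat each layer as a resistance in series:
  R_brass = L/(kA) = 0.00353/(118·54.8) = 5.459×10^-7 K/W
  R_cork board = L/(kA) = 0.161/(0.0477·54.8) = 0.06159 K/W
  R_aerogel blanket = L/(kA) = 0.106/(0.0161·54.8) = 0.1201 K/W
  R_plaster = L/(kA) = 0.226/(0.200·54.8) = 0.02062 K/W
ΣR = 5.459×10^-7 + 0.06159 + 0.1201 + 0.02062 = 0.2023 K/W
Q = ΔT/ΣR = (-15.3 °C − 20.1 °C)/0.2023 = -175 W
(Negative Q ⇒ heat flows inward; heat gain = 175 W.)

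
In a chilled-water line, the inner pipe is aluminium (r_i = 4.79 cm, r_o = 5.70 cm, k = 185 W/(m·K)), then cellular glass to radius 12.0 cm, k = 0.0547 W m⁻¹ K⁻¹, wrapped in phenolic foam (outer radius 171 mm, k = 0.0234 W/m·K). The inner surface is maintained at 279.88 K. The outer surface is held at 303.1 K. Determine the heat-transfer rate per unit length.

Series thermal resistances, inner to outer:
  R'_aluminium = ln(0.0570/0.0479)/(2πk) = 0.1739/(2π·185) = 1.496×10^-4 m·K/W
  R'_cellular glass = ln(0.120/0.0570)/(2πk) = 0.7444/(2π·0.0547) = 2.166 m·K/W
  R'_phenolic foam = ln(0.171/0.120)/(2πk) = 0.3542/(2π·0.0234) = 2.409 m·K/W
ΣR = 1.496×10^-4 + 2.166 + 2.409 = 4.575 m·K/W
Q' = ΔT/ΣR = (279.88 K − 303.1 K)/4.575 = -5.08 W/m
(Negative Q' ⇒ heat flows inward; heat gain = 5.08 W/m.)

Q' = 5.08 W/m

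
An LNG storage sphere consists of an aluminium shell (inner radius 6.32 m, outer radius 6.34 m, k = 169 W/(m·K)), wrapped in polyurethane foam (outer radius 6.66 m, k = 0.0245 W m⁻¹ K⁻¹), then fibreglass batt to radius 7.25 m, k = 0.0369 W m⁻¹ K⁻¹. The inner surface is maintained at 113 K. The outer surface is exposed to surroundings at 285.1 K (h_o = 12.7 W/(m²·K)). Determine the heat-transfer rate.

Treat each layer as a resistance in series:
  R_aluminium = (1/6.32 − 1/6.34)/(4πk) = 4.991×10^-4/(4π·169) = 2.350×10^-7 K/W
  R_polyurethane foam = (1/6.34 − 1/6.66)/(4πk) = 0.007579/(4π·0.0245) = 0.02462 K/W
  R_fibreglass batt = (1/6.66 − 1/7.25)/(4πk) = 0.01222/(4π·0.0369) = 0.02635 K/W
  R_conv,out = 1/(4πr²h) = 1/(4π·7.25²·12.7) = 1.192×10^-4 K/W
ΣR = 2.350×10^-7 + 0.02462 + 0.02635 + 1.192×10^-4 = 0.05109 K/W
Q = ΔT/ΣR = (113 K − 285.1 K)/0.05109 = -3370 W
(Negative Q ⇒ heat flows inward; heat gain = 3370 W.)

Q = 3.37 kW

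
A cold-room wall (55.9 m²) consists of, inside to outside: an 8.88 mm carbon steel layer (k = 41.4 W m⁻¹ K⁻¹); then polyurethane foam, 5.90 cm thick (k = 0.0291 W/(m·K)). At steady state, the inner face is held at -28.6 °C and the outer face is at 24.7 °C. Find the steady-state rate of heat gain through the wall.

Resistance network (inner→outer):
  R_carbon steel = L/(kA) = 0.00888/(41.4·55.9) = 3.837×10^-6 K/W
  R_polyurethane foam = L/(kA) = 0.0590/(0.0291·55.9) = 0.03627 K/W
ΣR = 3.837×10^-6 + 0.03627 = 0.03627 K/W
Q = ΔT/ΣR = (-28.6 °C − 24.7 °C)/0.03627 = -1470 W
(Negative Q ⇒ heat flows inward; heat gain = 1470 W.)

Q = 1470 W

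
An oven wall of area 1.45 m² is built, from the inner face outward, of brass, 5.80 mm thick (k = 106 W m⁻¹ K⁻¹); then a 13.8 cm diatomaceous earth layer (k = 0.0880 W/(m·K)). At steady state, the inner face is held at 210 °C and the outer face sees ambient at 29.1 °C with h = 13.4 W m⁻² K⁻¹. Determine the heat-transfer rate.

Q = 160 W

Resistance network (inner→outer):
  R_brass = L/(kA) = 0.00580/(106·1.45) = 3.774×10^-5 K/W
  R_diatomaceous earth = L/(kA) = 0.138/(0.0880·1.45) = 1.082 K/W
  R_conv,out = 1/(hA) = 1/(13.4·1.45) = 0.05147 K/W
ΣR = 3.774×10^-5 + 1.082 + 0.05147 = 1.134 K/W
Q = ΔT/ΣR = (210 °C − 29.1 °C)/1.134 = 160 W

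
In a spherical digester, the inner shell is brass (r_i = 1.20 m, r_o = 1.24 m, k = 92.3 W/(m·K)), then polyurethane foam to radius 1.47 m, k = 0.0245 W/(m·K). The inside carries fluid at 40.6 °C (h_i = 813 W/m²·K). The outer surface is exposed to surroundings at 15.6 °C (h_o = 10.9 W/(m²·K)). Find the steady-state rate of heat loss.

Q = 60.5 W

Treat each layer as a resistance in series:
  R_conv,in = 1/(4πr²h) = 1/(4π·1.20²·813) = 6.797×10^-5 K/W
  R_brass = (1/1.20 − 1/1.24)/(4πk) = 0.02688/(4π·92.3) = 2.318×10^-5 K/W
  R_polyurethane foam = (1/1.24 − 1/1.47)/(4πk) = 0.1262/(4π·0.0245) = 0.4098 K/W
  R_conv,out = 1/(4πr²h) = 1/(4π·1.47²·10.9) = 0.003379 K/W
ΣR = 6.797×10^-5 + 2.318×10^-5 + 0.4098 + 0.003379 = 0.4133 K/W
Q = ΔT/ΣR = (40.6 °C − 15.6 °C)/0.4133 = 60.5 W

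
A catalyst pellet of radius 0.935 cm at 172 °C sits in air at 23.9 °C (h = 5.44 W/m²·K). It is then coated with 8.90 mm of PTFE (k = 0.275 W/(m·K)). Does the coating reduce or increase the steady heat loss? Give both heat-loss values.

Critical radius for a sphere: r_cr = 2k/h = 0.101 m = 10.1 cm.
Outer radius after coating: r₂ = 0.00935 + 0.00890 = 0.01825 m.
Since r₁ < r_cr and r₂ ≤ r_cr, the coating moves toward the maximum at r_cr — heat loss rises.
Bare: R = 1/(4πr₁²h) = 167.3 K/W; Q = 148.1/167.3 = 0.885 W.
Coated: R = R_cond + R_conv = 59.01 K/W; Q = 148.1/59.01 = 2.51 W.

increases: 0.885 → 2.51 W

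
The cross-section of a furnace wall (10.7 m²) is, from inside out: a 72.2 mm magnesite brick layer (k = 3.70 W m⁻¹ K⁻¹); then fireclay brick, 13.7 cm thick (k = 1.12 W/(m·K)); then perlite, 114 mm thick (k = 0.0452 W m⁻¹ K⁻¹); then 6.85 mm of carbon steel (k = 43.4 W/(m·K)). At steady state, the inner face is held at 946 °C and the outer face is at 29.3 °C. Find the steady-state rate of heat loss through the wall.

Series thermal resistances, inner to outer:
  R_magnesite brick = L/(kA) = 0.0722/(3.70·10.7) = 0.001824 K/W
  R_fireclay brick = L/(kA) = 0.137/(1.12·10.7) = 0.01143 K/W
  R_perlite = L/(kA) = 0.114/(0.0452·10.7) = 0.2357 K/W
  R_carbon steel = L/(kA) = 0.00685/(43.4·10.7) = 1.475×10^-5 K/W
ΣR = 0.001824 + 0.01143 + 0.2357 + 1.475×10^-5 = 0.2490 K/W
Q = ΔT/ΣR = (946 °C − 29.3 °C)/0.2490 = 3680 W

Q = 3.68 kW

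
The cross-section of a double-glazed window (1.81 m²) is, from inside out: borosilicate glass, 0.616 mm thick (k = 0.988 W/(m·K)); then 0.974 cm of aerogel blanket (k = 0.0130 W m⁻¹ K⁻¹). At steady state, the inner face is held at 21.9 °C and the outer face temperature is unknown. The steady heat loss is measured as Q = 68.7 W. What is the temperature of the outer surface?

T_out = -6.56 °C

Series resistances:
  R_borosilicate glass = L/(kA) = 6.16×10^-4/(0.988·1.81) = 3.445×10^-4 K/W
  R_aerogel blanket = L/(kA) = 0.00974/(0.0130·1.81) = 0.4139 K/W
ΣR = 0.4143 K/W
ΔT = Q·ΣR = 68.7 × 0.4143 = 28.46 K
Heat flows outward, so T_out = T_in − ΔT = 21.9 − 28.46 = -6.56 °C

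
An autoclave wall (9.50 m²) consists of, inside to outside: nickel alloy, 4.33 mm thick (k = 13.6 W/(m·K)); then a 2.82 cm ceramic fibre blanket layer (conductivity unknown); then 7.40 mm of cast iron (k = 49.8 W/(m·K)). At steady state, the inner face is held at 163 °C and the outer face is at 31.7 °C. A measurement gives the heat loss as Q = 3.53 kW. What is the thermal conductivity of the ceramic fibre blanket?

k = 0.0799 W/m·K

ΣR = ΔT/Q = |163 − 31.7|/3530 = 0.03720 K/W
Known resistances:
  R_nickel alloy = L/(kA) = 0.00433/(13.6·9.50) = 3.351×10^-5 K/W
  R_cast iron = L/(kA) = 0.00740/(49.8·9.50) = 1.564×10^-5 K/W
R_ceramic fibre blanket = ΣR − ΣR_known = 0.03720 − 4.915×10^-5 = 0.03715 K/W
L/(kA) = 0.03715 ⇒ k = 0.0282/(0.03715·9.50) = 0.0799 W/m·K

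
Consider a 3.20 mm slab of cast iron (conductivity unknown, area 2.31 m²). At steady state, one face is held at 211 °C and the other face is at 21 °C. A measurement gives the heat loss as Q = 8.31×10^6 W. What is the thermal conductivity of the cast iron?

ΣR = ΔT/Q = |211 − 21|/8.31×10^6 = 2.286×10^-5 K/W
L/(kA) = 2.286×10^-5 ⇒ k = 0.00320/(2.286×10^-5·2.31) = 60.6 W/m·K

k = 60.6 W/m·K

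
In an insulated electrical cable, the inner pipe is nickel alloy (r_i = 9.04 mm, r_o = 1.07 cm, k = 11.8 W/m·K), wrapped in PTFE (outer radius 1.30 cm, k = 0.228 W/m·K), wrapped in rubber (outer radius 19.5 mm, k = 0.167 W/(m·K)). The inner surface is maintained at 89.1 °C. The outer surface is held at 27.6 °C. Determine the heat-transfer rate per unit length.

Treat each layer as a resistance in series:
  R'_nickel alloy = ln(0.0107/0.00904)/(2πk) = 0.1686/(2π·11.8) = 0.002274 m·K/W
  R'_PTFE = ln(0.0130/0.0107)/(2πk) = 0.1947/(2π·0.228) = 0.1359 m·K/W
  R'_rubber = ln(0.0195/0.0130)/(2πk) = 0.4055/(2π·0.167) = 0.3864 m·K/W
ΣR = 0.002274 + 0.1359 + 0.3864 = 0.5246 m·K/W
Q' = ΔT/ΣR = (89.1 °C − 27.6 °C)/0.5246 = 117 W/m

Q' = 117 W/m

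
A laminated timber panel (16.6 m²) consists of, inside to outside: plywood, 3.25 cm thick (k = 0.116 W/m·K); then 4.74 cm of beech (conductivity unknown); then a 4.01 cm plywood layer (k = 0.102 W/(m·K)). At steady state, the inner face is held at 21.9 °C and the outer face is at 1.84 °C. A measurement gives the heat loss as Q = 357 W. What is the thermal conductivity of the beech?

k = 0.183 W/m·K

ΣR = ΔT/Q = |21.9 − 1.84|/357 = 0.05619 K/W
Known resistances:
  R_plywood = L/(kA) = 0.0325/(0.116·16.6) = 0.01688 K/W
  R_plywood = L/(kA) = 0.0401/(0.102·16.6) = 0.02368 K/W
R_beech = ΣR − ΣR_known = 0.05619 − 0.04056 = 0.01563 K/W
L/(kA) = 0.01563 ⇒ k = 0.0474/(0.01563·16.6) = 0.183 W/m·K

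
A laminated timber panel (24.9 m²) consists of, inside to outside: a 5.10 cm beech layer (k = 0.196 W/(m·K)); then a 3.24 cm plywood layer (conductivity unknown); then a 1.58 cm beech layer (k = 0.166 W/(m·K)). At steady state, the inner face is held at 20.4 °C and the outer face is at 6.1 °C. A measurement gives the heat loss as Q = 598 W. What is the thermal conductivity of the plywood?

ΣR = ΔT/Q = |20.4 − 6.1|/598 = 0.02391 K/W
Known resistances:
  R_beech = L/(kA) = 0.0510/(0.196·24.9) = 0.01045 K/W
  R_beech = L/(kA) = 0.0158/(0.166·24.9) = 0.003823 K/W
R_plywood = ΣR − ΣR_known = 0.02391 − 0.01427 = 0.009640 K/W
L/(kA) = 0.009640 ⇒ k = 0.0324/(0.009640·24.9) = 0.135 W/m·K

k = 0.135 W/m·K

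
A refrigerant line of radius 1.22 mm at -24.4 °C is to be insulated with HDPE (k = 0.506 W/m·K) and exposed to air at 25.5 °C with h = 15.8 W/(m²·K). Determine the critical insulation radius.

For a cylinder, r_cr = k_ins/h = 0.506/15.8 = 0.0320 m = 3.20 cm

r_cr = 3.20 cm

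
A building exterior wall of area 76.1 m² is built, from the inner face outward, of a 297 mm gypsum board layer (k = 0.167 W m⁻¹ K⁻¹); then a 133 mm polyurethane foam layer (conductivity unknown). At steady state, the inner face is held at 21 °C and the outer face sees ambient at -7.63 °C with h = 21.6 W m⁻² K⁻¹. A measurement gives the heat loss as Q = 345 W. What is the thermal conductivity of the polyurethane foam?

ΣR = ΔT/Q = |21 − -7.63|/345 = 0.08299 K/W
Known resistances:
  R_gypsum board = L/(kA) = 0.297/(0.167·76.1) = 0.02337 K/W
  R_conv,out = 1/(hA) = 1/(21.6·76.1) = 6.084×10^-4 K/W
R_polyurethane foam = ΣR − ΣR_known = 0.08299 − 0.02398 = 0.05901 K/W
L/(kA) = 0.05901 ⇒ k = 0.133/(0.05901·76.1) = 0.0296 W/m·K

k = 0.0296 W/m·K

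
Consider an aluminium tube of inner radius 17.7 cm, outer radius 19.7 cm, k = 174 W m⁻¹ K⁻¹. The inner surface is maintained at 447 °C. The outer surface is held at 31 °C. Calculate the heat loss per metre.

Q' = 2πk·ΔT/ln(r₂/r₁) = 2π × 174 × 416 / ln(0.197/0.177) = 4.25×10^6 W/m

Q' = 4250 kW/m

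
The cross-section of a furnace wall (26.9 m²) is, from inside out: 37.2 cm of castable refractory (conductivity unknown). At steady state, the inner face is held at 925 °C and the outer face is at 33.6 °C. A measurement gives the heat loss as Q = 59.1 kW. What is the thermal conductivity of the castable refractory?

ΣR = ΔT/Q = |925 − 33.6|/59100 = 0.01508 K/W
L/(kA) = 0.01508 ⇒ k = 0.372/(0.01508·26.9) = 0.917 W/m·K

k = 0.917 W/m·K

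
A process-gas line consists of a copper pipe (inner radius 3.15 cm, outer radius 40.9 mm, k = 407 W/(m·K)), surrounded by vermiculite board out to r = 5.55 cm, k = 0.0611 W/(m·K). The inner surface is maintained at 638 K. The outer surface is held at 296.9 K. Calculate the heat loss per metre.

Series thermal resistances, inner to outer:
  R'_copper = ln(0.0409/0.0315)/(2πk) = 0.2611/(2π·407) = 1.021×10^-4 m·K/W
  R'_vermiculite board = ln(0.0555/0.0409)/(2πk) = 0.3053/(2π·0.0611) = 0.7951 m·K/W
ΣR = 1.021×10^-4 + 0.7951 = 0.7952 m·K/W
Q' = ΔT/ΣR = (638 K − 296.9 K)/0.7952 = 429 W/m

Q' = 429 W/m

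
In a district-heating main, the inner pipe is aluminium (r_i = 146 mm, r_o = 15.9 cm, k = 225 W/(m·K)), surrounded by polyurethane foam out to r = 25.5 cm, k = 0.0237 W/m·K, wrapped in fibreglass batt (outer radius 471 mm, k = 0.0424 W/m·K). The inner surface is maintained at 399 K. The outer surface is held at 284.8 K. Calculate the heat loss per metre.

Q' = 20.9 W/m

Treat each layer as a resistance in series:
  R'_aluminium = ln(0.159/0.146)/(2πk) = 0.08530/(2π·225) = 6.034×10^-5 m·K/W
  R'_polyurethane foam = ln(0.255/0.159)/(2πk) = 0.4724/(2π·0.0237) = 3.172 m·K/W
  R'_fibreglass batt = ln(0.471/0.255)/(2πk) = 0.6136/(2π·0.0424) = 2.303 m·K/W
ΣR = 6.034×10^-5 + 3.172 + 2.303 = 5.475 m·K/W
Q' = ΔT/ΣR = (399 K − 284.8 K)/5.475 = 20.9 W/m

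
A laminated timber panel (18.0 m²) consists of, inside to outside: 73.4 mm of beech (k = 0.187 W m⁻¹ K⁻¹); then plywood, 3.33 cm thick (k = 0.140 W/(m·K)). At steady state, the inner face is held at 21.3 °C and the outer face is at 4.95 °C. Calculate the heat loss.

Resistance network (inner→outer):
  R_beech = L/(kA) = 0.0734/(0.187·18.0) = 0.02181 K/W
  R_plywood = L/(kA) = 0.0333/(0.140·18.0) = 0.01321 K/W
ΣR = 0.02181 + 0.01321 = 0.03502 K/W
Q = ΔT/ΣR = (21.3 °C − 4.95 °C)/0.03502 = 467 W

Q = 467 W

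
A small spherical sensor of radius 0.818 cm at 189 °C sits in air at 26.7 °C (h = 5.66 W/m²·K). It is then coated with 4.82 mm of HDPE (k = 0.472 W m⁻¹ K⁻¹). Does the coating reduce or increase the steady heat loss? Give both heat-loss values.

increases: 0.772 → 1.79 W

Critical radius for a sphere: r_cr = 2k/h = 0.167 m = 16.7 cm.
Outer radius after coating: r₂ = 0.00818 + 0.00482 = 0.01300 m.
Since r₁ < r_cr and r₂ ≤ r_cr, the coating moves toward the maximum at r_cr — heat loss rises.
Bare: R = 1/(4πr₁²h) = 210.1 K/W; Q = 162.3/210.1 = 0.772 W.
Coated: R = R_cond + R_conv = 90.83 K/W; Q = 162.3/90.83 = 1.79 W.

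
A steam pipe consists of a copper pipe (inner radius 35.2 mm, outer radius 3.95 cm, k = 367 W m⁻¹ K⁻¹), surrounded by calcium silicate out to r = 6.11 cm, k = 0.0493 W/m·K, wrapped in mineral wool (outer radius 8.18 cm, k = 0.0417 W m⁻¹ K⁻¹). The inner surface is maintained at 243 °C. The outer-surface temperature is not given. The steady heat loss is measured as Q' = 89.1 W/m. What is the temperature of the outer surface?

T_out = 18.3 °C

Sum the resistances:
  R'_copper = ln(0.0395/0.0352)/(2πk) = 0.1153/(2π·367) = 4.998×10^-5 m·K/W
  R'_calcium silicate = ln(0.0611/0.0395)/(2πk) = 0.4362/(2π·0.0493) = 1.408 m·K/W
  R'_mineral wool = ln(0.0818/0.0611)/(2πk) = 0.2918/(2π·0.0417) = 1.114 m·K/W
ΣR = 2.522 m·K/W
ΔT = Q'·ΣR = 89.1 × 2.522 = 224.7 K
Heat flows outward, so T_out = T_in − ΔT = 243 − 224.7 = 18.3 °C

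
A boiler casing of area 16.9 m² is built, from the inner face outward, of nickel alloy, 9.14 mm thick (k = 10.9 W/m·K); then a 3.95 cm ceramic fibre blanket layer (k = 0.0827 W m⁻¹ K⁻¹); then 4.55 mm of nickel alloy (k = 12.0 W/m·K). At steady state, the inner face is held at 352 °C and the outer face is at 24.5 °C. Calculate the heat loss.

Series thermal resistances, inner to outer:
  R_nickel alloy = L/(kA) = 0.00914/(10.9·16.9) = 4.962×10^-5 K/W
  R_ceramic fibre blanket = L/(kA) = 0.0395/(0.0827·16.9) = 0.02826 K/W
  R_nickel alloy = L/(kA) = 0.00455/(12.0·16.9) = 2.244×10^-5 K/W
ΣR = 4.962×10^-5 + 0.02826 + 2.244×10^-5 = 0.02833 K/W
Q = ΔT/ΣR = (352 °C − 24.5 °C)/0.02833 = 11600 W

Q = 11.6 kW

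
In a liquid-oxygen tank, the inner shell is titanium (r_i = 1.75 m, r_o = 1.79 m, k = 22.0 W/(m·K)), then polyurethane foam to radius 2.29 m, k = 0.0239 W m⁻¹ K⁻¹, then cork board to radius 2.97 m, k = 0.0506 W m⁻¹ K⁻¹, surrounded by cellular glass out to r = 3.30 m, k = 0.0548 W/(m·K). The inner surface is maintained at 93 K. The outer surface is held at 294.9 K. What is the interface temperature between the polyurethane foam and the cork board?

T = 226.9 K

Series thermal resistances, inner to outer:
  R_titanium = (1/1.75 − 1/1.79)/(4πk) = 0.01277/(4π·22.0) = 4.619×10^-5 K/W
  R_polyurethane foam = (1/1.79 − 1/2.29)/(4πk) = 0.1220/(4π·0.0239) = 0.4061 K/W
  R_cork board = (1/2.29 − 1/2.97)/(4πk) = 0.09998/(4π·0.0506) = 0.1572 K/W
  R_cellular glass = (1/2.97 − 1/3.30)/(4πk) = 0.03367/(4π·0.0548) = 0.04889 K/W
ΣR = 4.619×10^-5 + 0.4061 + 0.1572 + 0.04889 = 0.6122 K/W
Q = ΔT/ΣR = (93 K − 294.9 K)/0.6122 = -329.8 W
From the inner boundary to the polyurethane foam/cork board interface, ΣR_partial = 0.4061 K/W.
T_interface = T_in − Q·ΣR_partial = 93 K − (-329.8)(0.4061) = 226.9 K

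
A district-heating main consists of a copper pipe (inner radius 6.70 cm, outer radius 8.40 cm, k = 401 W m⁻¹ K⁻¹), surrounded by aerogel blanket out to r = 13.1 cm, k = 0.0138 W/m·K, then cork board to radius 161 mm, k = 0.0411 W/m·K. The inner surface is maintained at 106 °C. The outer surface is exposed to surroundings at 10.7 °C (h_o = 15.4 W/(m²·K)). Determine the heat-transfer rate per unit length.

Series thermal resistances, inner to outer:
  R'_copper = ln(0.0840/0.0670)/(2πk) = 0.2261/(2π·401) = 8.975×10^-5 m·K/W
  R'_aerogel blanket = ln(0.131/0.0840)/(2πk) = 0.4444/(2π·0.0138) = 5.125 m·K/W
  R'_cork board = ln(0.161/0.131)/(2πk) = 0.2062/(2π·0.0411) = 0.7985 m·K/W
  R'_conv,out = 1/(2πr h) = 1/(2π·0.161·15.4) = 0.06419 m·K/W
ΣR = 8.975×10^-5 + 5.125 + 0.7985 + 0.06419 = 5.988 m·K/W
Q' = ΔT/ΣR = (106 °C − 10.7 °C)/5.988 = 15.9 W/m

Q' = 15.9 W/m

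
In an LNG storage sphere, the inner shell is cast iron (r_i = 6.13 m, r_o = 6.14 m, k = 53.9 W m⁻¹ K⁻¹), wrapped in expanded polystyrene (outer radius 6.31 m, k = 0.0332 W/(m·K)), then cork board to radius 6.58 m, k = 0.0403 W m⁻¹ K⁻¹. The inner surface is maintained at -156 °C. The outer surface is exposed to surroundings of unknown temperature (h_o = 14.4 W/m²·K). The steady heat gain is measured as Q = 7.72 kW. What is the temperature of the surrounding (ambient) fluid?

T_out = 25.3 °C

Series resistances:
  R_cast iron = (1/6.13 − 1/6.14)/(4πk) = 2.657×10^-4/(4π·53.9) = 3.923×10^-7 K/W
  R_expanded polystyrene = (1/6.14 − 1/6.31)/(4πk) = 0.004388/(4π·0.0332) = 0.01052 K/W
  R_cork board = (1/6.31 − 1/6.58)/(4πk) = 0.006503/(4π·0.0403) = 0.01284 K/W
  R_conv,out = 1/(4πr²h) = 1/(4π·6.58²·14.4) = 1.276×10^-4 K/W
ΣR = 0.02349 K/W
ΔT = Q·ΣR = 7720 × 0.02349 = 181.3 K
Heat flows inward, so T_out = T_in + ΔT = -156 + 181.3 = 25.3 °C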